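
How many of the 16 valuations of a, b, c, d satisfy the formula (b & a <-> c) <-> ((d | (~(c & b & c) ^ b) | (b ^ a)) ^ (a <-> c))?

5

a  b  c  d  |  (b & a)  ((b & a) <-> c)  (c & b)  ((c & b) & c)  ~((c & b) & c)  (~((c & b) & c) ^ b)  (b ^ a)  (a <-> c)  φ
T  T  T  T  |     T            T            T           T              F                  T               F         T      F
T  T  T  F  |     T            T            T           T              F                  T               F         T      F
T  T  F  T  |     T            F            F           F              T                  F               F         F      F
T  T  F  F  |     T            F            F           F              T                  F               F         F      T
T  F  T  T  |     F            F            F           F              T                  T               T         T      T
T  F  T  F  |     F            F            F           F              T                  T               T         T      T
T  F  F  T  |     F            T            F           F              T                  T               T         F      T
T  F  F  F  |     F            T            F           F              T                  T               T         F      T
F  T  T  T  |     F            F            T           T              F                  T               T         F      F
F  T  T  F  |     F            F            T           T              F                  T               T         F      F
F  T  F  T  |     F            T            F           F              T                  F               T         T      F
F  T  F  F  |     F            T            F           F              T                  F               T         T      F
F  F  T  T  |     F            F            F           F              T                  T               F         F      F
F  F  T  F  |     F            F            F           F              T                  T               F         F      F
F  F  F  T  |     F            T            F           F              T                  T               F         T      F
F  F  F  F  |     F            T            F           F              T                  T               F         T      F
The formula is true on 5 of the 16 rows.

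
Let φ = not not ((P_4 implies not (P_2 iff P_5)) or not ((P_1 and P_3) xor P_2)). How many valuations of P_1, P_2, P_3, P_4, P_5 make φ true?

P_1 | P_2 | P_3 | P_4 | P_5 || φ
 T  |  T  |  T  |  T  |  T  || T
 T  |  T  |  T  |  T  |  F  || T
 T  |  T  |  T  |  F  |  T  || T
 T  |  T  |  T  |  F  |  F  || T
 T  |  T  |  F  |  T  |  T  || F
 T  |  T  |  F  |  T  |  F  || T
 T  |  T  |  F  |  F  |  T  || T
 T  |  T  |  F  |  F  |  F  || T
 T  |  F  |  T  |  T  |  T  || T
 T  |  F  |  T  |  T  |  F  || F
 T  |  F  |  T  |  F  |  T  || T
 T  |  F  |  T  |  F  |  F  || T
 T  |  F  |  F  |  T  |  T  || T
 T  |  F  |  F  |  T  |  F  || T
 T  |  F  |  F  |  F  |  T  || T
 T  |  F  |  F  |  F  |  F  || T
 F  |  T  |  T  |  T  |  T  || F
 F  |  T  |  T  |  T  |  F  || T
 F  |  T  |  T  |  F  |  T  || T
 F  |  T  |  T  |  F  |  F  || T
 F  |  T  |  F  |  T  |  T  || F
 F  |  T  |  F  |  T  |  F  || T
 F  |  T  |  F  |  F  |  T  || T
 F  |  T  |  F  |  F  |  F  || T
 F  |  F  |  T  |  T  |  T  || T
 F  |  F  |  T  |  T  |  F  || T
 F  |  F  |  T  |  F  |  T  || T
 F  |  F  |  T  |  F  |  F  || T
 F  |  F  |  F  |  T  |  T  || T
 F  |  F  |  F  |  T  |  F  || T
 F  |  F  |  F  |  F  |  T  || T
 F  |  F  |  F  |  F  |  F  || T
The formula is true on 28 of the 32 rows.

28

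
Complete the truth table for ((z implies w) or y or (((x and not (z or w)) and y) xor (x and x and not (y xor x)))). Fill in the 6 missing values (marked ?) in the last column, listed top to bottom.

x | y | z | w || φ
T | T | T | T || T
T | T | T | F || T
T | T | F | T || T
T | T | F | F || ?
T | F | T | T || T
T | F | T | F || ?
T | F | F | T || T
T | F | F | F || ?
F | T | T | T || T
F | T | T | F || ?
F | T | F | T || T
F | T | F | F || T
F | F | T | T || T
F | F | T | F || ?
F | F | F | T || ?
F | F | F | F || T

Row x=T, y=T, z=F, w=F: (z implies w) = T, (((x and not (z or w)) and y) xor (x and x and not (y xor x))) = F, so the formula = T.
Row x=T, y=F, z=T, w=F: (z implies w) = F, (((x and not (z or w)) and y) xor (x and x and not (y xor x))) = F, so the formula = F.
Row x=T, y=F, z=F, w=F: (z implies w) = T, (((x and not (z or w)) and y) xor (x and x and not (y xor x))) = F, so the formula = T.
Row x=F, y=T, z=T, w=F: (z implies w) = F, (((x and not (z or w)) and y) xor (x and x and not (y xor x))) = F, so the formula = T.
Row x=F, y=F, z=T, w=F: (z implies w) = F, (((x and not (z or w)) and y) xor (x and x and not (y xor x))) = F, so the formula = F.
Row x=F, y=F, z=F, w=T: (z implies w) = T, (((x and not (z or w)) and y) xor (x and x and not (y xor x))) = F, so the formula = T.

T, F, T, T, F, T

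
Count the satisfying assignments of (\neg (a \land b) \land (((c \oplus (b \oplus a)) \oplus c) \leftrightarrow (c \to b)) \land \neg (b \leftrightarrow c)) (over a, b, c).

2

a | b | c || (a \land b) | \neg (a \land b) | (b \oplus a) | (c \oplus (b \oplus a)) | (c \to b) | (b \leftrightarrow c) | \neg (b \leftrightarrow c) | φ
T | T | T ||      T      |        F         |      F       |            T            |     T     |           T           |             F              | F
T | T | F ||      T      |        F         |      F       |            F            |     T     |           F           |             T              | F
T | F | T ||      F      |        T         |      T       |            F            |     F     |           F           |             T              | F
T | F | F ||      F      |        T         |      T       |            T            |     T     |           T           |             F              | F
F | T | T ||      F      |        T         |      T       |            F            |     T     |           T           |             F              | F
F | T | F ||      F      |        T         |      T       |            T            |     T     |           F           |             T              | T
F | F | T ||      F      |        T         |      F       |            T            |     F     |           F           |             T              | T
F | F | F ||      F      |        T         |      F       |            F            |     T     |           T           |             F              | F
The formula is true on 2 of the 8 rows.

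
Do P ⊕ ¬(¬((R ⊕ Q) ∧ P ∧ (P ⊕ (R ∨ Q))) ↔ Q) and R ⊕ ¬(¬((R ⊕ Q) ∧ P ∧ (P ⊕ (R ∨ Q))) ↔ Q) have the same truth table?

not equivalent

P | Q | R | φ | ψ
- | - | - | - | -
1 | 1 | 1 | 1 | 1
1 | 1 | 0 | 1 | 0
1 | 0 | 1 | 0 | 0
1 | 0 | 0 | 0 | 1
0 | 1 | 1 | 0 | 1
0 | 1 | 0 | 0 | 0
0 | 0 | 1 | 1 | 0
0 | 0 | 0 | 1 | 1
The columns differ at P=1, Q=1, R=0 (φ=1, ψ=0), so they are not equivalent.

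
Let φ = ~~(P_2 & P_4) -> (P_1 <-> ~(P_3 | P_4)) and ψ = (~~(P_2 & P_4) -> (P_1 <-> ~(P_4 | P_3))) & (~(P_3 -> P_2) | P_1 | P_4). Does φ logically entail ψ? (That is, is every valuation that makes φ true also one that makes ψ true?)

P_1 | P_2 | P_3 | P_4 || φ | ψ
 F  |  F  |  F  |  F  || T | F
 F  |  F  |  F  |  T  || T | T
 F  |  F  |  T  |  F  || T | T
 F  |  F  |  T  |  T  || T | T
 F  |  T  |  F  |  F  || T | F
 F  |  T  |  F  |  T  || T | T
 F  |  T  |  T  |  F  || T | F
 F  |  T  |  T  |  T  || T | T
 T  |  F  |  F  |  F  || T | T
 T  |  F  |  F  |  T  || T | T
 T  |  F  |  T  |  F  || T | T
 T  |  F  |  T  |  T  || T | T
 T  |  T  |  F  |  F  || T | T
 T  |  T  |  F  |  T  || F | F
 T  |  T  |  T  |  F  || T | T
 T  |  T  |  T  |  T  || F | F
At P_1=F, P_2=F, P_3=F, P_4=F we have φ true but ψ false, so φ does not entail ψ.

no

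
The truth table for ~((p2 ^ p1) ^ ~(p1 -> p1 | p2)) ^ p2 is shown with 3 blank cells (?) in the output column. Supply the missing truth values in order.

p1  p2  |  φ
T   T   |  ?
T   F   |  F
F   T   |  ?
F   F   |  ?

F, T, T

Row p1=T, p2=T: ~((p2 ^ p1) ^ ~(p1 -> p1 | p2)) = T, so the formula = F.
Row p1=F, p2=T: ~((p2 ^ p1) ^ ~(p1 -> p1 | p2)) = F, so the formula = T.
Row p1=F, p2=F: ~((p2 ^ p1) ^ ~(p1 -> p1 | p2)) = T, so the formula = T.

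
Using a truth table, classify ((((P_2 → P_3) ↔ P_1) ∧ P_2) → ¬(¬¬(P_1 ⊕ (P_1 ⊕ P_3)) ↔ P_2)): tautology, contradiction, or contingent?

 P_1  |  P_2  |  P_3  ||   φ  
False | False | False ||  True
False | False |  True ||  True
False |  True | False ||  True
False |  True |  True ||  True
 True | False | False ||  True
 True | False |  True ||  True
 True |  True | False ||  True
 True |  True |  True || False
7 of 8 rows are True, so the formula is contingent.

contingent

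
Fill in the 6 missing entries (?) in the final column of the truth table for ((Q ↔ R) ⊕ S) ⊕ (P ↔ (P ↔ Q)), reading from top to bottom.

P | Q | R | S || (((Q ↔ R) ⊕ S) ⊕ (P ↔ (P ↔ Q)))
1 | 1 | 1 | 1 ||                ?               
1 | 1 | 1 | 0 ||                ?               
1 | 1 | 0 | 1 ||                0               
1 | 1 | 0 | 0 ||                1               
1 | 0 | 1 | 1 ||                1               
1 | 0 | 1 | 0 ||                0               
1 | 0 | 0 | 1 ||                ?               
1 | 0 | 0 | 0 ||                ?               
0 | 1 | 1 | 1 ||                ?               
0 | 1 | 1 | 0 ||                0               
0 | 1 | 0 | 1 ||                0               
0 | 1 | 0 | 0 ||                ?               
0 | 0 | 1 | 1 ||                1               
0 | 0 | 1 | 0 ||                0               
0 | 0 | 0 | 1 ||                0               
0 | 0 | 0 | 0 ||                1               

1, 0, 0, 1, 1, 1

Row P=1, Q=1, R=1, S=1: ((Q ↔ R) ⊕ S) = 0, (P ↔ (P ↔ Q)) = 1, so (((Q ↔ R) ⊕ S) ⊕ (P ↔ (P ↔ Q))) = 1.
Row P=1, Q=1, R=1, S=0: ((Q ↔ R) ⊕ S) = 1, (P ↔ (P ↔ Q)) = 1, so (((Q ↔ R) ⊕ S) ⊕ (P ↔ (P ↔ Q))) = 0.
Row P=1, Q=0, R=0, S=1: ((Q ↔ R) ⊕ S) = 0, (P ↔ (P ↔ Q)) = 0, so (((Q ↔ R) ⊕ S) ⊕ (P ↔ (P ↔ Q))) = 0.
Row P=1, Q=0, R=0, S=0: ((Q ↔ R) ⊕ S) = 1, (P ↔ (P ↔ Q)) = 0, so (((Q ↔ R) ⊕ S) ⊕ (P ↔ (P ↔ Q))) = 1.
Row P=0, Q=1, R=1, S=1: ((Q ↔ R) ⊕ S) = 0, (P ↔ (P ↔ Q)) = 1, so (((Q ↔ R) ⊕ S) ⊕ (P ↔ (P ↔ Q))) = 1.
Row P=0, Q=1, R=0, S=0: ((Q ↔ R) ⊕ S) = 0, (P ↔ (P ↔ Q)) = 1, so (((Q ↔ R) ⊕ S) ⊕ (P ↔ (P ↔ Q))) = 1.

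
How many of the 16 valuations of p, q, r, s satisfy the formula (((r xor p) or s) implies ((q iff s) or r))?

13

p | q | r | s | (r xor p) | ((r xor p) or s) | (q iff s) | ((q iff s) or r) | φ
- | - | - | - | --------- | ---------------- | --------- | ---------------- | -
F | F | F | F |     F     |        F         |     T     |        T         | T
F | F | F | T |     F     |        T         |     F     |        F         | F
F | F | T | F |     T     |        T         |     T     |        T         | T
F | F | T | T |     T     |        T         |     F     |        T         | T
F | T | F | F |     F     |        F         |     F     |        F         | T
F | T | F | T |     F     |        T         |     T     |        T         | T
F | T | T | F |     T     |        T         |     F     |        T         | T
F | T | T | T |     T     |        T         |     T     |        T         | T
T | F | F | F |     T     |        T         |     T     |        T         | T
T | F | F | T |     T     |        T         |     F     |        F         | F
T | F | T | F |     F     |        F         |     T     |        T         | T
T | F | T | T |     F     |        T         |     F     |        T         | T
T | T | F | F |     T     |        T         |     F     |        F         | F
T | T | F | T |     T     |        T         |     T     |        T         | T
T | T | T | F |     F     |        F         |     F     |        T         | T
T | T | T | T |     F     |        T         |     T     |        T         | T
The formula is true on 13 of the 16 rows.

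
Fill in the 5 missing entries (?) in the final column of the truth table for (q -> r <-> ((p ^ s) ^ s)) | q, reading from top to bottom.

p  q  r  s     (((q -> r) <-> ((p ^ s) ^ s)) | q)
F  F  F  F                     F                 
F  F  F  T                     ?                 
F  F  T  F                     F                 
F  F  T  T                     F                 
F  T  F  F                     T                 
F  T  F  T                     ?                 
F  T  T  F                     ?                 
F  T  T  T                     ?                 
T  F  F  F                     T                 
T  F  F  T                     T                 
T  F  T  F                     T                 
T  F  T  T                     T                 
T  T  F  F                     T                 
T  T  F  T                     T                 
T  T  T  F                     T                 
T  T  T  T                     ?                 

F, T, T, T, T

Row p=F, q=F, r=F, s=T: (q -> r <-> ((p ^ s) ^ s)) = F, so (((q -> r) <-> ((p ^ s) ^ s)) | q) = F.
Row p=F, q=T, r=F, s=T: (q -> r <-> ((p ^ s) ^ s)) = T, so (((q -> r) <-> ((p ^ s) ^ s)) | q) = T.
Row p=F, q=T, r=T, s=F: (q -> r <-> ((p ^ s) ^ s)) = F, so (((q -> r) <-> ((p ^ s) ^ s)) | q) = T.
Row p=F, q=T, r=T, s=T: (q -> r <-> ((p ^ s) ^ s)) = F, so (((q -> r) <-> ((p ^ s) ^ s)) | q) = T.
Row p=T, q=T, r=T, s=T: (q -> r <-> ((p ^ s) ^ s)) = T, so (((q -> r) <-> ((p ^ s) ^ s)) | q) = T.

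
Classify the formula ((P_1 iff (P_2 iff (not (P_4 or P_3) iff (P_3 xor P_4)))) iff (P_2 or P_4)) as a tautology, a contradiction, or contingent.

contingent

P_1 | P_2 | P_3 | P_4 | (P_4 or P_3) | not (P_4 or P_3) | (P_3 xor P_4) | (P_2 or P_4) | φ
--- | --- | --- | --- | ------------ | ---------------- | ------------- | ------------ | -
 F  |  F  |  F  |  F  |      F       |        T         |       F       |      F       | T
 F  |  F  |  F  |  T  |      T       |        F         |       T       |      T       | F
 F  |  F  |  T  |  F  |      T       |        F         |       T       |      F       | T
 F  |  F  |  T  |  T  |      T       |        F         |       F       |      T       | T
 F  |  T  |  F  |  F  |      F       |        T         |       F       |      T       | T
 F  |  T  |  F  |  T  |      T       |        F         |       T       |      T       | T
 F  |  T  |  T  |  F  |      T       |        F         |       T       |      T       | T
 F  |  T  |  T  |  T  |      T       |        F         |       F       |      T       | F
 T  |  F  |  F  |  F  |      F       |        T         |       F       |      F       | F
 T  |  F  |  F  |  T  |      T       |        F         |       T       |      T       | T
 T  |  F  |  T  |  F  |      T       |        F         |       T       |      F       | F
 T  |  F  |  T  |  T  |      T       |        F         |       F       |      T       | F
 T  |  T  |  F  |  F  |      F       |        T         |       F       |      T       | F
 T  |  T  |  F  |  T  |      T       |        F         |       T       |      T       | F
 T  |  T  |  T  |  F  |      T       |        F         |       T       |      T       | F
 T  |  T  |  T  |  T  |      T       |        F         |       F       |      T       | T
8 of 16 rows are T, so the formula is contingent.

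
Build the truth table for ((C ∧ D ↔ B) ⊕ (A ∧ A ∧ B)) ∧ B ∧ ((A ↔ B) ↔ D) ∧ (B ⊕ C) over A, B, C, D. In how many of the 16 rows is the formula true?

A  B  C  D  |  φ
0  0  0  0  |  0
0  0  0  1  |  0
0  0  1  0  |  0
0  0  1  1  |  0
0  1  0  0  |  0
0  1  0  1  |  0
0  1  1  0  |  0
0  1  1  1  |  0
1  0  0  0  |  0
1  0  0  1  |  0
1  0  1  0  |  0
1  0  1  1  |  0
1  1  0  0  |  0
1  1  0  1  |  1
1  1  1  0  |  0
1  1  1  1  |  0
The formula is true on 1 of the 16 rows.

1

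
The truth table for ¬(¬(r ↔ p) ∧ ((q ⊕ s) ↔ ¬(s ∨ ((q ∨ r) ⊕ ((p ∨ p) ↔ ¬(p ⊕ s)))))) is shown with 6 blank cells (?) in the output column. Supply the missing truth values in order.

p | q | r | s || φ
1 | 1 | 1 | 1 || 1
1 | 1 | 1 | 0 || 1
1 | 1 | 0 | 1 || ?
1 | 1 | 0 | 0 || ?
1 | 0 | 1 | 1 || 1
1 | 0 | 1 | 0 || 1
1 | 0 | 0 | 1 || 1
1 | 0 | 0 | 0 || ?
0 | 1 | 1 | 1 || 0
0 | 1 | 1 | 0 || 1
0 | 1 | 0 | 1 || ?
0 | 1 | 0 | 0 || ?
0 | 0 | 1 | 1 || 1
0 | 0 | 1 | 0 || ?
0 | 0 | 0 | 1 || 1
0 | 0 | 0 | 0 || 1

0, 1, 1, 1, 1, 0

Row p=1, q=1, r=0, s=1: ¬(r ↔ p) = 1, ((q ⊕ s) ↔ ¬(s ∨ ((q ∨ r) ⊕ ((p ∨ p) ↔ ¬(p ⊕ s))))) = 1, (¬(r ↔ p) ∧ ((q ⊕ s) ↔ ¬(s ∨ ((q ∨ r) ⊕ ((p ∨ p) ↔ ¬(p ⊕ s)))))) = 1, so the formula = 0.
Row p=1, q=1, r=0, s=0: ¬(r ↔ p) = 1, ((q ⊕ s) ↔ ¬(s ∨ ((q ∨ r) ⊕ ((p ∨ p) ↔ ¬(p ⊕ s))))) = 0, (¬(r ↔ p) ∧ ((q ⊕ s) ↔ ¬(s ∨ ((q ∨ r) ⊕ ((p ∨ p) ↔ ¬(p ⊕ s)))))) = 0, so the formula = 1.
Row p=1, q=0, r=0, s=0: ¬(r ↔ p) = 1, ((q ⊕ s) ↔ ¬(s ∨ ((q ∨ r) ⊕ ((p ∨ p) ↔ ¬(p ⊕ s))))) = 0, (¬(r ↔ p) ∧ ((q ⊕ s) ↔ ¬(s ∨ ((q ∨ r) ⊕ ((p ∨ p) ↔ ¬(p ⊕ s)))))) = 0, so the formula = 1.
Row p=0, q=1, r=0, s=1: ¬(r ↔ p) = 0, ((q ⊕ s) ↔ ¬(s ∨ ((q ∨ r) ⊕ ((p ∨ p) ↔ ¬(p ⊕ s))))) = 1, (¬(r ↔ p) ∧ ((q ⊕ s) ↔ ¬(s ∨ ((q ∨ r) ⊕ ((p ∨ p) ↔ ¬(p ⊕ s)))))) = 0, so the formula = 1.
Row p=0, q=1, r=0, s=0: ¬(r ↔ p) = 0, ((q ⊕ s) ↔ ¬(s ∨ ((q ∨ r) ⊕ ((p ∨ p) ↔ ¬(p ⊕ s))))) = 0, (¬(r ↔ p) ∧ ((q ⊕ s) ↔ ¬(s ∨ ((q ∨ r) ⊕ ((p ∨ p) ↔ ¬(p ⊕ s)))))) = 0, so the formula = 1.
Row p=0, q=0, r=1, s=0: ¬(r ↔ p) = 1, ((q ⊕ s) ↔ ¬(s ∨ ((q ∨ r) ⊕ ((p ∨ p) ↔ ¬(p ⊕ s))))) = 1, (¬(r ↔ p) ∧ ((q ⊕ s) ↔ ¬(s ∨ ((q ∨ r) ⊕ ((p ∨ p) ↔ ¬(p ⊕ s)))))) = 1, so the formula = 0.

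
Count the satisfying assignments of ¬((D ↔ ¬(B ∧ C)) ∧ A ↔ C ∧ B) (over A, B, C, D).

6

  A      B      C      D    |  ¬(((D ↔ ¬(B ∧ C)) ∧ A) ↔ (C ∧ B))
False  False  False  False  |                False              
False  False  False   True  |                False              
False  False   True  False  |                False              
False  False   True   True  |                False              
False   True  False  False  |                False              
False   True  False   True  |                False              
False   True   True  False  |                 True              
False   True   True   True  |                 True              
 True  False  False  False  |                False              
 True  False  False   True  |                 True              
 True  False   True  False  |                False              
 True  False   True   True  |                 True              
 True   True  False  False  |                False              
 True   True  False   True  |                 True              
 True   True   True  False  |                False              
 True   True   True   True  |                 True              
The formula is true on 6 of the 16 rows.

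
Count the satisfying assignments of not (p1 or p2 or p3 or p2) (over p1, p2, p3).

1

  p1     p2     p3   |  (p1 or p2 or p3 or p2)  not (p1 or p2 or p3 or p2)
 True   True   True  |           True                     False           
 True   True  False  |           True                     False           
 True  False   True  |           True                     False           
 True  False  False  |           True                     False           
False   True   True  |           True                     False           
False   True  False  |           True                     False           
False  False   True  |           True                     False           
False  False  False  |          False                      True           
The formula is true on 1 of the 8 rows.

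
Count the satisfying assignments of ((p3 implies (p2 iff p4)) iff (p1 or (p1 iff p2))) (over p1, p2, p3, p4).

p1 | p2 | p3 | p4 || φ
F  | F  | F  | F  || T
F  | F  | F  | T  || T
F  | F  | T  | F  || T
F  | F  | T  | T  || F
F  | T  | F  | F  || F
F  | T  | F  | T  || F
F  | T  | T  | F  || T
F  | T  | T  | T  || F
T  | F  | F  | F  || T
T  | F  | F  | T  || T
T  | F  | T  | F  || T
T  | F  | T  | T  || F
T  | T  | F  | F  || T
T  | T  | F  | T  || T
T  | T  | T  | F  || F
T  | T  | T  | T  || T
The formula is true on 10 of the 16 rows.

10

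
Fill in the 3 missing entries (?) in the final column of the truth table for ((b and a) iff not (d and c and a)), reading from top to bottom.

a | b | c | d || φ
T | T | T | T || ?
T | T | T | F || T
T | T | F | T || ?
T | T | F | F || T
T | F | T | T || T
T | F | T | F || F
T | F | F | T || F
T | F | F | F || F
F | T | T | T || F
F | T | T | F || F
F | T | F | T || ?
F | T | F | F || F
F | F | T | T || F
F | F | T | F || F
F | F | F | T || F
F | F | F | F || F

Row a=T, b=T, c=T, d=T: (b and a) = T, not (d and c and a) = F, so the formula = F.
Row a=T, b=T, c=F, d=T: (b and a) = T, not (d and c and a) = T, so the formula = T.
Row a=F, b=T, c=F, d=T: (b and a) = F, not (d and c and a) = T, so the formula = F.

F, T, F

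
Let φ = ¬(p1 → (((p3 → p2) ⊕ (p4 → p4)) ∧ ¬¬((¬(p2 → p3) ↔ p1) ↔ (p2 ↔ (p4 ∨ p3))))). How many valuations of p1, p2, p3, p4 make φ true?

6

p1 | p2 | p3 | p4 | (p3 → p2) | (p4 → p4) | ((p3 → p2) ⊕ (p4 → p4)) | (p2 → p3) | ¬(p2 → p3) | (¬(p2 → p3) ↔ p1) | (p4 ∨ p3) | (p2 ↔ (p4 ∨ p3)) | φ
-- | -- | -- | -- | --------- | --------- | ----------------------- | --------- | ---------- | ----------------- | --------- | ---------------- | -
F  | F  | F  | F  |     T     |     T     |            F            |     T     |     F      |         T         |     F     |        T         | F
F  | F  | F  | T  |     T     |     T     |            F            |     T     |     F      |         T         |     T     |        F         | F
F  | F  | T  | F  |     F     |     T     |            T            |     T     |     F      |         T         |     T     |        F         | F
F  | F  | T  | T  |     F     |     T     |            T            |     T     |     F      |         T         |     T     |        F         | F
F  | T  | F  | F  |     T     |     T     |            F            |     F     |     T      |         F         |     F     |        F         | F
F  | T  | F  | T  |     T     |     T     |            F            |     F     |     T      |         F         |     T     |        T         | F
F  | T  | T  | F  |     T     |     T     |            F            |     T     |     F      |         T         |     T     |        T         | F
F  | T  | T  | T  |     T     |     T     |            F            |     T     |     F      |         T         |     T     |        T         | F
T  | F  | F  | F  |     T     |     T     |            F            |     T     |     F      |         F         |     F     |        T         | T
T  | F  | F  | T  |     T     |     T     |            F            |     T     |     F      |         F         |     T     |        F         | T
T  | F  | T  | F  |     F     |     T     |            T            |     T     |     F      |         F         |     T     |        F         | F
T  | F  | T  | T  |     F     |     T     |            T            |     T     |     F      |         F         |     T     |        F         | F
T  | T  | F  | F  |     T     |     T     |            F            |     F     |     T      |         T         |     F     |        F         | T
T  | T  | F  | T  |     T     |     T     |            F            |     F     |     T      |         T         |     T     |        T         | T
T  | T  | T  | F  |     T     |     T     |            F            |     T     |     F      |         F         |     T     |        T         | T
T  | T  | T  | T  |     T     |     T     |            F            |     T     |     F      |         F         |     T     |        T         | T
The formula is true on 6 of the 16 rows.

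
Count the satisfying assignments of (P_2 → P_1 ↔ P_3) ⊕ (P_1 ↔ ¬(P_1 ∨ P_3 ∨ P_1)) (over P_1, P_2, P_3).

4

P_1  P_2  P_3  |  (P_2 → P_1)  ((P_2 → P_1) ↔ P_3)  (P_1 ∨ P_3 ∨ P_1)  ¬(P_1 ∨ P_3 ∨ P_1)  (P_1 ↔ ¬(P_1 ∨ P_3 ∨ P_1))  φ
 T    T    T   |       T                T                   T                  F                       F               T
 T    T    F   |       T                F                   T                  F                       F               F
 T    F    T   |       T                T                   T                  F                       F               T
 T    F    F   |       T                F                   T                  F                       F               F
 F    T    T   |       F                F                   T                  F                       T               T
 F    T    F   |       F                T                   F                  T                       F               T
 F    F    T   |       T                T                   T                  F                       T               F
 F    F    F   |       T                F                   F                  T                       F               F
The formula is true on 4 of the 8 rows.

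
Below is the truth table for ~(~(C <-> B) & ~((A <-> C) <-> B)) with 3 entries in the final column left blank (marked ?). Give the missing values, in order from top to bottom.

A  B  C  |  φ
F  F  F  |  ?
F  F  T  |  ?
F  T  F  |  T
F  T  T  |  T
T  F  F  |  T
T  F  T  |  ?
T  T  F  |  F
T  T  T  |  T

Row A=F, B=F, C=F: ~(C <-> B) = F, ~((A <-> C) <-> B) = T, (~(C <-> B) & ~((A <-> C) <-> B)) = F, so the formula = T.
Row A=F, B=F, C=T: ~(C <-> B) = T, ~((A <-> C) <-> B) = F, (~(C <-> B) & ~((A <-> C) <-> B)) = F, so the formula = T.
Row A=T, B=F, C=T: ~(C <-> B) = T, ~((A <-> C) <-> B) = T, (~(C <-> B) & ~((A <-> C) <-> B)) = T, so the formula = F.

T, T, F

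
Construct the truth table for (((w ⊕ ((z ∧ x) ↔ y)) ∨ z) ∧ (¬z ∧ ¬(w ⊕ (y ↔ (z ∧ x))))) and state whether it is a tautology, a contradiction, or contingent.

x | y | z | w || (z ∧ x) | ((z ∧ x) ↔ y) | (w ⊕ ((z ∧ x) ↔ y)) | ((w ⊕ ((z ∧ x) ↔ y)) ∨ z) | ¬z | (y ↔ (z ∧ x)) | (w ⊕ (y ↔ (z ∧ x))) | ¬(w ⊕ (y ↔ (z ∧ x))) | (¬z ∧ ¬(w ⊕ (y ↔ (z ∧ x)))) | φ
1 | 1 | 1 | 1 ||    1    |       1       |          0          |             1             | 0  |       1       |          0          |          1           |              0              | 0
1 | 1 | 1 | 0 ||    1    |       1       |          1          |             1             | 0  |       1       |          1          |          0           |              0              | 0
1 | 1 | 0 | 1 ||    0    |       0       |          1          |             1             | 1  |       0       |          1          |          0           |              0              | 0
1 | 1 | 0 | 0 ||    0    |       0       |          0          |             0             | 1  |       0       |          0          |          1           |              1              | 0
1 | 0 | 1 | 1 ||    1    |       0       |          1          |             1             | 0  |       0       |          1          |          0           |              0              | 0
1 | 0 | 1 | 0 ||    1    |       0       |          0          |             1             | 0  |       0       |          0          |          1           |              0              | 0
1 | 0 | 0 | 1 ||    0    |       1       |          0          |             0             | 1  |       1       |          0          |          1           |              1              | 0
1 | 0 | 0 | 0 ||    0    |       1       |          1          |             1             | 1  |       1       |          1          |          0           |              0              | 0
0 | 1 | 1 | 1 ||    0    |       0       |          1          |             1             | 0  |       0       |          1          |          0           |              0              | 0
0 | 1 | 1 | 0 ||    0    |       0       |          0          |             1             | 0  |       0       |          0          |          1           |              0              | 0
0 | 1 | 0 | 1 ||    0    |       0       |          1          |             1             | 1  |       0       |          1          |          0           |              0              | 0
0 | 1 | 0 | 0 ||    0    |       0       |          0          |             0             | 1  |       0       |          0          |          1           |              1              | 0
0 | 0 | 1 | 1 ||    0    |       1       |          0          |             1             | 0  |       1       |          0          |          1           |              0              | 0
0 | 0 | 1 | 0 ||    0    |       1       |          1          |             1             | 0  |       1       |          1          |          0           |              0              | 0
0 | 0 | 0 | 1 ||    0    |       1       |          0          |             0             | 1  |       1       |          0          |          1           |              1              | 0
0 | 0 | 0 | 0 ||    0    |       1       |          1          |             1             | 1  |       1       |          1          |          0           |              0              | 0
Every row is 0, so the formula is a contradiction.

contradiction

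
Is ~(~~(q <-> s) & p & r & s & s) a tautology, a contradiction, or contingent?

contingent

p | q | r | s || (q <-> s) | ~(q <-> s) | ~~(q <-> s) | (~~(q <-> s) & p) | (r & s) | ((r & s) & s) | ~((~~(q <-> s) & p) & ((r & s) & s))
T | T | T | T ||     T     |     F      |      T      |         T         |    T    |       T       |                  F                  
T | T | T | F ||     F     |     T      |      F      |         F         |    F    |       F       |                  T                  
T | T | F | T ||     T     |     F      |      T      |         T         |    F    |       F       |                  T                  
T | T | F | F ||     F     |     T      |      F      |         F         |    F    |       F       |                  T                  
T | F | T | T ||     F     |     T      |      F      |         F         |    T    |       T       |                  T                  
T | F | T | F ||     T     |     F      |      T      |         T         |    F    |       F       |                  T                  
T | F | F | T ||     F     |     T      |      F      |         F         |    F    |       F       |                  T                  
T | F | F | F ||     T     |     F      |      T      |         T         |    F    |       F       |                  T                  
F | T | T | T ||     T     |     F      |      T      |         F         |    T    |       T       |                  T                  
F | T | T | F ||     F     |     T      |      F      |         F         |    F    |       F       |                  T                  
F | T | F | T ||     T     |     F      |      T      |         F         |    F    |       F       |                  T                  
F | T | F | F ||     F     |     T      |      F      |         F         |    F    |       F       |                  T                  
F | F | T | T ||     F     |     T      |      F      |         F         |    T    |       T       |                  T                  
F | F | T | F ||     T     |     F      |      T      |         F         |    F    |       F       |                  T                  
F | F | F | T ||     F     |     T      |      F      |         F         |    F    |       F       |                  T                  
F | F | F | F ||     T     |     F      |      T      |         F         |    F    |       F       |                  T                  
15 of 16 rows are T, so the formula is contingent.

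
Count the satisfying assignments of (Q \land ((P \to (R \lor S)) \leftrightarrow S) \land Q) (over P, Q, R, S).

P  Q  R  S  |  (R \lor S)  (P \to (R \lor S))  φ
T  T  T  T  |      T               T           T
T  T  T  F  |      T               T           F
T  T  F  T  |      T               T           T
T  T  F  F  |      F               F           T
T  F  T  T  |      T               T           F
T  F  T  F  |      T               T           F
T  F  F  T  |      T               T           F
T  F  F  F  |      F               F           F
F  T  T  T  |      T               T           T
F  T  T  F  |      T               T           F
F  T  F  T  |      T               T           T
F  T  F  F  |      F               T           F
F  F  T  T  |      T               T           F
F  F  T  F  |      T               T           F
F  F  F  T  |      T               T           F
F  F  F  F  |      F               T           F
The formula is true on 5 of the 16 rows.

5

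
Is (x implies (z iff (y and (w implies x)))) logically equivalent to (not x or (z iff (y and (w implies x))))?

x | y | z | w | φ | ψ
- | - | - | - | - | -
F | F | F | F | T | T
F | F | F | T | T | T
F | F | T | F | T | T
F | F | T | T | T | T
F | T | F | F | T | T
F | T | F | T | T | T
F | T | T | F | T | T
F | T | T | T | T | T
T | F | F | F | T | T
T | F | F | T | T | T
T | F | T | F | F | F
T | F | T | T | F | F
T | T | F | F | F | F
T | T | F | T | F | F
T | T | T | F | T | T
T | T | T | T | T | T
The columns for φ and ψ agree on every row, so they are logically equivalent.

equivalent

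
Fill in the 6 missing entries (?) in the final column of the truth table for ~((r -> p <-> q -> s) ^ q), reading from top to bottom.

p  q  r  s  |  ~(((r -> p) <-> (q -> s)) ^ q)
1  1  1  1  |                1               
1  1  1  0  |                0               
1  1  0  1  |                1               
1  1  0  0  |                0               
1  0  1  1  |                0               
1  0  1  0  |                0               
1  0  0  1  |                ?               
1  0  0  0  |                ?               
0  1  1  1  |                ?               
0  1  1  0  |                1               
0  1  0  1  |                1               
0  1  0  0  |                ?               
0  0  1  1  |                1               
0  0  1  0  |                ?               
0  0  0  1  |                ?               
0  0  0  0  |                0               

0, 0, 0, 0, 1, 0

Row p=1, q=0, r=0, s=1: (r -> p <-> q -> s) = 1, ((r -> p <-> q -> s) ^ q) = 1, so ~(((r -> p) <-> (q -> s)) ^ q) = 0.
Row p=1, q=0, r=0, s=0: (r -> p <-> q -> s) = 1, ((r -> p <-> q -> s) ^ q) = 1, so ~(((r -> p) <-> (q -> s)) ^ q) = 0.
Row p=0, q=1, r=1, s=1: (r -> p <-> q -> s) = 0, ((r -> p <-> q -> s) ^ q) = 1, so ~(((r -> p) <-> (q -> s)) ^ q) = 0.
Row p=0, q=1, r=0, s=0: (r -> p <-> q -> s) = 0, ((r -> p <-> q -> s) ^ q) = 1, so ~(((r -> p) <-> (q -> s)) ^ q) = 0.
Row p=0, q=0, r=1, s=0: (r -> p <-> q -> s) = 0, ((r -> p <-> q -> s) ^ q) = 0, so ~(((r -> p) <-> (q -> s)) ^ q) = 1.
Row p=0, q=0, r=0, s=1: (r -> p <-> q -> s) = 1, ((r -> p <-> q -> s) ^ q) = 1, so ~(((r -> p) <-> (q -> s)) ^ q) = 0.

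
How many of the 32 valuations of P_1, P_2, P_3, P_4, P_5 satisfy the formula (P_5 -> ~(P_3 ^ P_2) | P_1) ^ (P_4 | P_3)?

10

P_1 | P_2 | P_3 | P_4 | P_5 || φ
 T  |  T  |  T  |  T  |  T  || F
 T  |  T  |  T  |  T  |  F  || F
 T  |  T  |  T  |  F  |  T  || F
 T  |  T  |  T  |  F  |  F  || F
 T  |  T  |  F  |  T  |  T  || F
 T  |  T  |  F  |  T  |  F  || F
 T  |  T  |  F  |  F  |  T  || T
 T  |  T  |  F  |  F  |  F  || T
 T  |  F  |  T  |  T  |  T  || F
 T  |  F  |  T  |  T  |  F  || F
 T  |  F  |  T  |  F  |  T  || F
 T  |  F  |  T  |  F  |  F  || F
 T  |  F  |  F  |  T  |  T  || F
 T  |  F  |  F  |  T  |  F  || F
 T  |  F  |  F  |  F  |  T  || T
 T  |  F  |  F  |  F  |  F  || T
 F  |  T  |  T  |  T  |  T  || F
 F  |  T  |  T  |  T  |  F  || F
 F  |  T  |  T  |  F  |  T  || F
 F  |  T  |  T  |  F  |  F  || F
 F  |  T  |  F  |  T  |  T  || T
 F  |  T  |  F  |  T  |  F  || F
 F  |  T  |  F  |  F  |  T  || F
 F  |  T  |  F  |  F  |  F  || T
 F  |  F  |  T  |  T  |  T  || T
 F  |  F  |  T  |  T  |  F  || F
 F  |  F  |  T  |  F  |  T  || T
 F  |  F  |  T  |  F  |  F  || F
 F  |  F  |  F  |  T  |  T  || F
 F  |  F  |  F  |  T  |  F  || F
 F  |  F  |  F  |  F  |  T  || T
 F  |  F  |  F  |  F  |  F  || T
The formula is true on 10 of the 32 rows.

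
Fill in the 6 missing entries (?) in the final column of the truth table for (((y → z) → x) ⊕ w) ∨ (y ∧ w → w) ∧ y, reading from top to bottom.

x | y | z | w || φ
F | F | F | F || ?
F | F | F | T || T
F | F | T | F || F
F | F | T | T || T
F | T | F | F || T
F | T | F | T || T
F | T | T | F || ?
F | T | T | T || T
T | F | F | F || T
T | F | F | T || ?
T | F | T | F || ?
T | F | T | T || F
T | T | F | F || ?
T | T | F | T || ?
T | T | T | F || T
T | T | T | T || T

F, T, F, T, T, T

Row x=F, y=F, z=F, w=F: (((y → z) → x) ⊕ w) = F, ((y ∧ w → w) ∧ y) = F, so the formula = F.
Row x=F, y=T, z=T, w=F: (((y → z) → x) ⊕ w) = F, ((y ∧ w → w) ∧ y) = T, so the formula = T.
Row x=T, y=F, z=F, w=T: (((y → z) → x) ⊕ w) = F, ((y ∧ w → w) ∧ y) = F, so the formula = F.
Row x=T, y=F, z=T, w=F: (((y → z) → x) ⊕ w) = T, ((y ∧ w → w) ∧ y) = F, so the formula = T.
Row x=T, y=T, z=F, w=F: (((y → z) → x) ⊕ w) = T, ((y ∧ w → w) ∧ y) = T, so the formula = T.
Row x=T, y=T, z=F, w=T: (((y → z) → x) ⊕ w) = F, ((y ∧ w → w) ∧ y) = T, so the formula = T.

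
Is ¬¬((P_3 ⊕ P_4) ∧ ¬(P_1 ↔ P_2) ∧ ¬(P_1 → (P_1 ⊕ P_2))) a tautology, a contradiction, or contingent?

contradiction

 P_1  |  P_2  |  P_3  |  P_4  | (P_3 ⊕ P_4) | (P_1 ↔ P_2) | ¬(P_1 ↔ P_2) | (P_1 ⊕ P_2) | (P_1 → (P_1 ⊕ P_2)) | ¬(P_1 → (P_1 ⊕ P_2)) |   φ  
----- | ----- | ----- | ----- | ----------- | ----------- | ------------ | ----------- | ------------------- | -------------------- | -----
False | False | False | False |    False    |     True    |    False     |    False    |         True        |        False         | False
False | False | False |  True |     True    |     True    |    False     |    False    |         True        |        False         | False
False | False |  True | False |     True    |     True    |    False     |    False    |         True        |        False         | False
False | False |  True |  True |    False    |     True    |    False     |    False    |         True        |        False         | False
False |  True | False | False |    False    |    False    |     True     |     True    |         True        |        False         | False
False |  True | False |  True |     True    |    False    |     True     |     True    |         True        |        False         | False
False |  True |  True | False |     True    |    False    |     True     |     True    |         True        |        False         | False
False |  True |  True |  True |    False    |    False    |     True     |     True    |         True        |        False         | False
 True | False | False | False |    False    |    False    |     True     |     True    |         True        |        False         | False
 True | False | False |  True |     True    |    False    |     True     |     True    |         True        |        False         | False
 True | False |  True | False |     True    |    False    |     True     |     True    |         True        |        False         | False
 True | False |  True |  True |    False    |    False    |     True     |     True    |         True        |        False         | False
 True |  True | False | False |    False    |     True    |    False     |    False    |        False        |         True         | False
 True |  True | False |  True |     True    |     True    |    False     |    False    |        False        |         True         | False
 True |  True |  True | False |     True    |     True    |    False     |    False    |        False        |         True         | False
 True |  True |  True |  True |    False    |     True    |    False     |    False    |        False        |         True         | False
Every row is False, so the formula is a contradiction.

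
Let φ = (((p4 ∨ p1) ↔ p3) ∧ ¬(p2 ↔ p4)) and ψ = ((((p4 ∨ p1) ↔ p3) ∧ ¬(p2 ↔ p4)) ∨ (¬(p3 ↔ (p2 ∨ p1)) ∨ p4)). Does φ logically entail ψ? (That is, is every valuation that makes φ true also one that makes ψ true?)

p1 | p2 | p3 | p4 | φ | ψ
-- | -- | -- | -- | - | -
0  | 0  | 0  | 0  | 0 | 0
0  | 0  | 0  | 1  | 0 | 1
0  | 0  | 1  | 0  | 0 | 1
0  | 0  | 1  | 1  | 1 | 1
0  | 1  | 0  | 0  | 1 | 1
0  | 1  | 0  | 1  | 0 | 1
0  | 1  | 1  | 0  | 0 | 0
0  | 1  | 1  | 1  | 0 | 1
1  | 0  | 0  | 0  | 0 | 1
1  | 0  | 0  | 1  | 0 | 1
1  | 0  | 1  | 0  | 0 | 0
1  | 0  | 1  | 1  | 1 | 1
1  | 1  | 0  | 0  | 0 | 1
1  | 1  | 0  | 1  | 0 | 1
1  | 1  | 1  | 0  | 1 | 1
1  | 1  | 1  | 1  | 0 | 1
In every row where φ is true, ψ is also true, so φ ⊨ ψ.

yes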